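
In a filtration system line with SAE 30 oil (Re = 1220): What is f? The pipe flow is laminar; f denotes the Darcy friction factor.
Formula: f = \frac{64}{Re}
f = 64/1220 = 0.05246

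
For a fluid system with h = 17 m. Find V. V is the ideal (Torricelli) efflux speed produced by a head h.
Formula: V = \sqrt{2 g h}
V = √(2·9.81·17) = 18.26 m/s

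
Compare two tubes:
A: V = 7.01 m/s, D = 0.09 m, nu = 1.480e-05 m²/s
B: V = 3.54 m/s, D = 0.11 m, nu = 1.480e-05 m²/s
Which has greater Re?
Re(A) = 42628, Re(B) = 26311. Answer: A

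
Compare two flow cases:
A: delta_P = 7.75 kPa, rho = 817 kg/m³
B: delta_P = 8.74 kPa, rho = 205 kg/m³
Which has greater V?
V(A) = 4.356 m/s, V(B) = 9.234 m/s. Answer: B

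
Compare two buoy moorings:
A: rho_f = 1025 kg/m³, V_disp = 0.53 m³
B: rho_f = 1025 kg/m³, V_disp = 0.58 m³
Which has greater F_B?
F_B(A) = 5329 N, F_B(B) = 5832 N. Answer: B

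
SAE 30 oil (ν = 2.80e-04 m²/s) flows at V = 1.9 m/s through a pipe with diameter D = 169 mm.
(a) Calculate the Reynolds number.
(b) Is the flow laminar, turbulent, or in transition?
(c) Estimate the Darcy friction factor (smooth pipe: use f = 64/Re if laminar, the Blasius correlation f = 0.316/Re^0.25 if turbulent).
(a) Re = V·D/ν = 1.9·0.169/2.80e-04 = 1146.8
(b) Flow regime: laminar (Re < 2300)
(c) Friction factor: f = 64/Re = 64/1146.8 = 0.05581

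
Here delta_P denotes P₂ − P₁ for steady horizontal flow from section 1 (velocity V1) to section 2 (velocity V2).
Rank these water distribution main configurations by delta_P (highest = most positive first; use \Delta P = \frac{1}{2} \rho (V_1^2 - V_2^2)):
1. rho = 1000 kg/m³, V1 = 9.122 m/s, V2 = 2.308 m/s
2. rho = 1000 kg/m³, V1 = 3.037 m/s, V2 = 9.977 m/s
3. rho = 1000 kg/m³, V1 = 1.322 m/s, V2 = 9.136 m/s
Case 1: delta_P = 38.94 kPa
Case 2: delta_P = -45.16 kPa
Case 3: delta_P = -40.86 kPa
Ranking (highest first): 1, 3, 2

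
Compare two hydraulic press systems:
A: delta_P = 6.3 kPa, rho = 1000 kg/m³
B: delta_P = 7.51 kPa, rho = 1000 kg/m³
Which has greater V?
V(A) = 3.55 m/s, V(B) = 3.876 m/s. Answer: B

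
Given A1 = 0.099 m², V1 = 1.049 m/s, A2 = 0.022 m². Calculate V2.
Formula: V_2 = \frac{A_1 V_1}{A_2}
V2 = 0.099·1.049/0.022 = 4.721 m/s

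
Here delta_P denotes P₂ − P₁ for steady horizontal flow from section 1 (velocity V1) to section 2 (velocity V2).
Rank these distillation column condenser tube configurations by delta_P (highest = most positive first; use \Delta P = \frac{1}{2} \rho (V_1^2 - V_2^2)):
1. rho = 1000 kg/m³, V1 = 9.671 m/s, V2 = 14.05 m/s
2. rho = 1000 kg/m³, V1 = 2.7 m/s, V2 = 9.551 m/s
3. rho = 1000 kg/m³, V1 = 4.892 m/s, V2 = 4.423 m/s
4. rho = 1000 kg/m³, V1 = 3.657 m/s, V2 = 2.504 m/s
Case 1: delta_P = -51.94 kPa
Case 2: delta_P = -41.97 kPa
Case 3: delta_P = 2.184 kPa
Case 4: delta_P = 3.552 kPa
Ranking (highest first): 4, 3, 2, 1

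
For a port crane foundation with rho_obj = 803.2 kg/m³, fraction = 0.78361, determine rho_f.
Formula: f_{sub} = \frac{\rho_{obj}}{\rho_f}
Substituting knowns: 0.78361 = 803.2/rho_f
Solving for rho_f: rho_f = 803.2/0.78361 = 1025 kg/m³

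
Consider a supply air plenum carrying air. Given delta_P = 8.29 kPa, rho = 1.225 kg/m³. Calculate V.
Formula: V = \sqrt{\frac{2 \Delta P}{\rho}}
V = √(2·(8.29·1000)/1.225) = 116.3 m/s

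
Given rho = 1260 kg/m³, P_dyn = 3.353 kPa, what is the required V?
Formula: P_{dyn} = \frac{1}{2} \rho V^2
Substituting knowns: 3.353 = 0.5·1260·V²/1000
Solving for V: V = √(2·(3.353·1000)/1260) = 2.307 m/s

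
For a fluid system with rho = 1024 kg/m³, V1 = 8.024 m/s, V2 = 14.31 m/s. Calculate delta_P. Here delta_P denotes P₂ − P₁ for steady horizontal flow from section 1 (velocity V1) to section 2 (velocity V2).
Formula: \Delta P = \frac{1}{2} \rho (V_1^2 - V_2^2)
delta_P = 0.5·1024·(8.024² − 14.31²)/1000 = -71.88 kPa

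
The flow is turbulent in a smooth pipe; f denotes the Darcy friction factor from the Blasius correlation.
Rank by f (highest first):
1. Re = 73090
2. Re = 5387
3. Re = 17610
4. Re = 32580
Case 1: f = 0.01922
Case 2: f = 0.03689
Case 3: f = 0.02743
Case 4: f = 0.02352
Ranking (highest first): 2, 3, 4, 1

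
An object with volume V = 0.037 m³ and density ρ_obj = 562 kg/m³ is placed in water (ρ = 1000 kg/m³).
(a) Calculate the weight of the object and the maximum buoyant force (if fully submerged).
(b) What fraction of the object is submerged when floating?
(a) W=rho_obj*g*V=562*9.81*0.037=204.0 N; F_B(max)=rho*g*V=1000*9.81*0.037=363.0 N
(b) Floating fraction=rho_obj/rho=562/1000=0.562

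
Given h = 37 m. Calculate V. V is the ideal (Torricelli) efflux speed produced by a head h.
Formula: V = \sqrt{2 g h}
V = √(2·9.81·37) = 26.94 m/s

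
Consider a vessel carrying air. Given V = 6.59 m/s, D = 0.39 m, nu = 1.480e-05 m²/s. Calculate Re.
Formula: Re = \frac{V D}{\nu}
Re = 6.59·0.39/1.480e-05 = 173655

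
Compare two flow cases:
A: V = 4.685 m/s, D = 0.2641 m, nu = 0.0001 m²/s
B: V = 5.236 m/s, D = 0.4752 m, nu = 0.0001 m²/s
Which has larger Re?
Re(A) = 12373, Re(B) = 24881. Answer: B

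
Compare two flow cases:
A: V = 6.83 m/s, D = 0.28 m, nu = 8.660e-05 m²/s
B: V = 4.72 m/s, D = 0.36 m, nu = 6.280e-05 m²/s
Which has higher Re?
Re(A) = 22083, Re(B) = 27057. Answer: B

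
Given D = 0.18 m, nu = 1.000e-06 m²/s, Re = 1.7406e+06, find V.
Formula: Re = \frac{V D}{\nu}
Substituting knowns: 1.7406e+06 = V·0.18/1.000e-06
Solving for V: V = 1.7406e+06·1.000e-06/0.18 = 9.67 m/s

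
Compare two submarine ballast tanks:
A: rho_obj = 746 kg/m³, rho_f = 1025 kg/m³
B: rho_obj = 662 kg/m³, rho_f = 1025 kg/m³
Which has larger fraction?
fraction(A) = 0.7278, fraction(B) = 0.6459. Answer: A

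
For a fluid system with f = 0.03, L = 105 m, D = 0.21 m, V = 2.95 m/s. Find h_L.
Formula: h_L = f \frac{L}{D} \frac{V^2}{2g}
h_L = 0.03·(105/0.21)·2.95²/(2·9.81) = 6.653 m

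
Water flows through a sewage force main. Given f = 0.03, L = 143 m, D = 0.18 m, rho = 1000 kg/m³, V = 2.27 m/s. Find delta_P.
Formula: \Delta P = f \frac{L}{D} \frac{\rho V^2}{2}
delta_P = 0.03·(143/0.18)·0.5·1000·2.27²/1000 = 61.41 kPa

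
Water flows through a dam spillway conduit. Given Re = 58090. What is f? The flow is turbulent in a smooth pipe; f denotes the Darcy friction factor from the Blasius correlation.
Formula: f = \frac{0.316}{Re^{0.25}}
f = 0.316/58090^0.25 = 0.02035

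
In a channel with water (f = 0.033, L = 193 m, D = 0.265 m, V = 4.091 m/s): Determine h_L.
Formula: h_L = f \frac{L}{D} \frac{V^2}{2g}
h_L = 0.033·(193/0.265)·4.091²/(2·9.81) = 20.5 m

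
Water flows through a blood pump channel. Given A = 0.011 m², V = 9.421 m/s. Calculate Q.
Formula: Q = A V
Q = 0.011·9.421·1000 = 103.6 L/s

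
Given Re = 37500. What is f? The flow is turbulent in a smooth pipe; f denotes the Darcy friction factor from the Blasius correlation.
Formula: f = \frac{0.316}{Re^{0.25}}
f = 0.316/37500^0.25 = 0.02271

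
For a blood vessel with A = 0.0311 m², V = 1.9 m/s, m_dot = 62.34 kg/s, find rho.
Formula: \dot{m} = \rho A V
Substituting knowns: 62.34 = rho·0.0311·1.9
Solving for rho: rho = 62.34/(0.0311·1.9) = 1055 kg/m³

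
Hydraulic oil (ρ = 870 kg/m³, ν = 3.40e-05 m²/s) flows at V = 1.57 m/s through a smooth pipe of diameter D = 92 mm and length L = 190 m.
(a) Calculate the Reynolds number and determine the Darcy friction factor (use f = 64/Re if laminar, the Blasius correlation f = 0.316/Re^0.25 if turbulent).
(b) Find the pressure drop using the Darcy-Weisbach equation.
(a) Re = V·D/ν = 1.57·0.092/3.40e-05 = 4248.2 → turbulent (Re > 4000); f = 0.316/Re^0.25 = 0.316/4248.2^0.25 = 0.039141
(b) Darcy-Weisbach: ΔP = f·(L/D)·½ρV²/1000 = 0.039141·(190/0.092)·½·870·1.57²/1000 = 86.67 kPa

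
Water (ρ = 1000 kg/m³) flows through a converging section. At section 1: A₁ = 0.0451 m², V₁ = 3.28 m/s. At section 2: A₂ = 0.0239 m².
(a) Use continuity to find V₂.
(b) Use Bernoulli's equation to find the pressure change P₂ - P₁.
(a) Continuity: A₁V₁=A₂V₂ -> V₂=A₁V₁/A₂=0.0451*3.28/0.0239=6.19 m/s
(b) Bernoulli: P₂-P₁=0.5*rho*(V₁^2-V₂^2)/1000=0.5*1000*(3.28^2-6.19^2)/1000=-13.78 kPa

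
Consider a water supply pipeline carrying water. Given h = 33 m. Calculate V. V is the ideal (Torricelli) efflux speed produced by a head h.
Formula: V = \sqrt{2 g h}
V = √(2·9.81·33) = 25.45 m/s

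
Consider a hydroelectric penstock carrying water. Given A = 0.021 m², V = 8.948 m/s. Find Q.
Formula: Q = A V
Q = 0.021·8.948·1000 = 187.9 L/s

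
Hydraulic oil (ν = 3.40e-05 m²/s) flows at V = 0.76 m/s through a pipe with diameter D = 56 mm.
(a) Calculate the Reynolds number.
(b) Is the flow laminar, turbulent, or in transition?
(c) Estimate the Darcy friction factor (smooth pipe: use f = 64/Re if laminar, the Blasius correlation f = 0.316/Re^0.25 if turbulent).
(a) Re = V·D/ν = 0.76·0.056/3.40e-05 = 1251.8
(b) Flow regime: laminar (Re < 2300)
(c) Friction factor: f = 64/Re = 64/1251.8 = 0.05113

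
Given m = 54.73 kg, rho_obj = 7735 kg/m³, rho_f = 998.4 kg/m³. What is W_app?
Formula: W_{app} = mg\left(1 - \frac{\rho_f}{\rho_{obj}}\right)
W_app = 54.73·9.81·(1 − 998.4/7735) = 467.6 N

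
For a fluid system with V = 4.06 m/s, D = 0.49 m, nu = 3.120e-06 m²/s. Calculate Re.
Formula: Re = \frac{V D}{\nu}
Re = 4.06·0.49/3.120e-06 = 637628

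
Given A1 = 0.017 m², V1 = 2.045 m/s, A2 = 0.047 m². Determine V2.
Formula: V_2 = \frac{A_1 V_1}{A_2}
V2 = 0.017·2.045/0.047 = 0.7397 m/s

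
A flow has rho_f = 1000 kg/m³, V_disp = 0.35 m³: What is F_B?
Formula: F_B = \rho_f g V_{disp}
F_B = 1000·9.81·0.35 = 3434 N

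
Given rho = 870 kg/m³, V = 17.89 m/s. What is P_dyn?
Formula: P_{dyn} = \frac{1}{2} \rho V^2
P_dyn = 0.5·870·17.89²/1000 = 139.2 kPa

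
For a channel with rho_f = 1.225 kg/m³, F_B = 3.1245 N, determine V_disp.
Formula: F_B = \rho_f g V_{disp}
Substituting knowns: 3.1245 = 1.225·9.81·V_disp
Solving for V_disp: V_disp = 3.1245/(1.225·9.81) = 0.26 m³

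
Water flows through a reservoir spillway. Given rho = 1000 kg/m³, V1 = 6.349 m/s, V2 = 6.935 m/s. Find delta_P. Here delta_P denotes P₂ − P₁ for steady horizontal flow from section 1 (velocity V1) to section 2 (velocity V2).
Formula: \Delta P = \frac{1}{2} \rho (V_1^2 - V_2^2)
delta_P = 0.5·1000·(6.349² − 6.935²)/1000 = -3.892 kPa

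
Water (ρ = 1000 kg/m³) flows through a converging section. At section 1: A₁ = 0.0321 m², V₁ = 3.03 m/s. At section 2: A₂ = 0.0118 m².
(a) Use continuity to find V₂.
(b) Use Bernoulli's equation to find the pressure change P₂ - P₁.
(a) Continuity: A₁V₁=A₂V₂ -> V₂=A₁V₁/A₂=0.0321*3.03/0.0118=8.24 m/s
(b) Bernoulli: P₂-P₁=0.5*rho*(V₁^2-V₂^2)/1000=0.5*1000*(3.03^2-8.24^2)/1000=-29.36 kPa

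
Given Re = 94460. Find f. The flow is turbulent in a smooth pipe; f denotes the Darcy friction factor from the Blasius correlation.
Formula: f = \frac{0.316}{Re^{0.25}}
f = 0.316/94460^0.25 = 0.01802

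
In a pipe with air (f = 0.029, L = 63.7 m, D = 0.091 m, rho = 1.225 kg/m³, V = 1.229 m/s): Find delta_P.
Formula: \Delta P = f \frac{L}{D} \frac{\rho V^2}{2}
delta_P = 0.029·(63.7/0.091)·0.5·1.225·1.229²/1000 = 0.01878 kPa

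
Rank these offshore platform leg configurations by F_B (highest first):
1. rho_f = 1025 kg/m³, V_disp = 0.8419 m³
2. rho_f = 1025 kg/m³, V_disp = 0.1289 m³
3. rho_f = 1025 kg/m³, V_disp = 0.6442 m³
Case 1: F_B = 8466 N
Case 2: F_B = 1296 N
Case 3: F_B = 6478 N
Ranking (highest first): 1, 3, 2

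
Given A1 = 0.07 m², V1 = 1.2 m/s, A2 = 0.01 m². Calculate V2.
Formula: V_2 = \frac{A_1 V_1}{A_2}
V2 = 0.07·1.2/0.01 = 8.4 m/s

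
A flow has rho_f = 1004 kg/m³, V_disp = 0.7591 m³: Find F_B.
Formula: F_B = \rho_f g V_{disp}
F_B = 1004·9.81·0.7591 = 7477 N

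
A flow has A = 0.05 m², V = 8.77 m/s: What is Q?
Formula: Q = A V
Q = 0.05·8.77·1000 = 438.5 L/s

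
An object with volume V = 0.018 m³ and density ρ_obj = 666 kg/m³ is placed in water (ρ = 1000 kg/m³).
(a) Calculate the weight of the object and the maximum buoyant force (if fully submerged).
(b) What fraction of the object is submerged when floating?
(a) W=rho_obj*g*V=666*9.81*0.018=117.6 N; F_B(max)=rho*g*V=1000*9.81*0.018=176.6 N
(b) Floating fraction=rho_obj/rho=666/1000=0.666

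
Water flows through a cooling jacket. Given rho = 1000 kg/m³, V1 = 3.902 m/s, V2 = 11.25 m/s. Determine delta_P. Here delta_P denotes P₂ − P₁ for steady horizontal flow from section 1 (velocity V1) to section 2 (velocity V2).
Formula: \Delta P = \frac{1}{2} \rho (V_1^2 - V_2^2)
delta_P = 0.5·1000·(3.902² − 11.25²)/1000 = -55.67 kPa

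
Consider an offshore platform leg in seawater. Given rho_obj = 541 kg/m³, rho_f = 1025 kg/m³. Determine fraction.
Formula: f_{sub} = \frac{\rho_{obj}}{\rho_f}
fraction = 541/1025 = 0.5278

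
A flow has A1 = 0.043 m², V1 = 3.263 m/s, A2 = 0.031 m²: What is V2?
Formula: V_2 = \frac{A_1 V_1}{A_2}
V2 = 0.043·3.263/0.031 = 4.526 m/s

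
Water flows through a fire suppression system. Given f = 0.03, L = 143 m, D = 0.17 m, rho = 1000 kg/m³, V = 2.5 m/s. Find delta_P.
Formula: \Delta P = f \frac{L}{D} \frac{\rho V^2}{2}
delta_P = 0.03·(143/0.17)·0.5·1000·2.5²/1000 = 78.86 kPa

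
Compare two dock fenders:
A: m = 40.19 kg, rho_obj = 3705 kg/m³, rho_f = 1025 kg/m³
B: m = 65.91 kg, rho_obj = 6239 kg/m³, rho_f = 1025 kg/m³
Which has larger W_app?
W_app(A) = 285.2 N, W_app(B) = 540.4 N. Answer: B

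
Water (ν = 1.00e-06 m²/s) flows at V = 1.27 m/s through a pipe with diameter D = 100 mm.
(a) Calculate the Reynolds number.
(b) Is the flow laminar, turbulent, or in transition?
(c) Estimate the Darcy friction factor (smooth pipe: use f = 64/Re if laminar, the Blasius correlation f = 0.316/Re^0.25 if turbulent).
(a) Re = V·D/ν = 1.27·0.1/1.00e-06 = 127000
(b) Flow regime: turbulent (Re > 4000)
(c) Friction factor: f = 0.316/Re^0.25 = 0.316/127000^0.25 = 0.01674 (Blasius is strictly valid for Re ≲ 1e5; used here as the smooth-pipe estimate the problem specifies)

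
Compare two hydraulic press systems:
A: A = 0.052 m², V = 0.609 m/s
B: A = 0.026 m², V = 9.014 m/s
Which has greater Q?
Q(A) = 31.67 L/s, Q(B) = 234.4 L/s. Answer: B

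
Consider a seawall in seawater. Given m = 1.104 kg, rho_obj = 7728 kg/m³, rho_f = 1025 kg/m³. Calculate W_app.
Formula: W_{app} = mg\left(1 - \frac{\rho_f}{\rho_{obj}}\right)
W_app = 1.104·9.81·(1 − 1025/7728) = 9.394 N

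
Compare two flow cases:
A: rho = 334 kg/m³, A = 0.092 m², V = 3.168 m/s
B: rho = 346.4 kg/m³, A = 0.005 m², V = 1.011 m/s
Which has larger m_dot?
m_dot(A) = 97.35 kg/s, m_dot(B) = 1.751 kg/s. Answer: A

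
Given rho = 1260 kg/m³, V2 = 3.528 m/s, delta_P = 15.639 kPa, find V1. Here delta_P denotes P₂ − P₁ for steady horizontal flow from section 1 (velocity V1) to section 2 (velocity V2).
Formula: \Delta P = \frac{1}{2} \rho (V_1^2 - V_2^2)
Substituting knowns: 15.639 = 0.5·1260·(V1² − 3.528²)/1000
Solving for V1: V1 = √(3.528² + 2·(15.639·1000)/1260) = 6.105 m/s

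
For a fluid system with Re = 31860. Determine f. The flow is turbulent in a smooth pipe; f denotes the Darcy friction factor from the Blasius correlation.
Formula: f = \frac{0.316}{Re^{0.25}}
f = 0.316/31860^0.25 = 0.02365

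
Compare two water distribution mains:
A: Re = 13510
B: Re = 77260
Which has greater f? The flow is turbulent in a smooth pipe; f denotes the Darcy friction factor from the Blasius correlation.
f(A) = 0.02931, f(B) = 0.01895. Answer: A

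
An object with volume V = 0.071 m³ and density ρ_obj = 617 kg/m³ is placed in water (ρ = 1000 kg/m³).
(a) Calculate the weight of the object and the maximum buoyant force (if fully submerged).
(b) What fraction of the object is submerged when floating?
(a) W=rho_obj*g*V=617*9.81*0.071=429.7 N; F_B(max)=rho*g*V=1000*9.81*0.071=696.5 N
(b) Floating fraction=rho_obj/rho=617/1000=0.617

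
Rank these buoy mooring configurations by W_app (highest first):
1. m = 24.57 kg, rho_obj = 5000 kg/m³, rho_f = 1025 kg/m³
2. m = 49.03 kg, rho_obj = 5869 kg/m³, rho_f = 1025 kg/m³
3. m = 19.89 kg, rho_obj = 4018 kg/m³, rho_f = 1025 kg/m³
Case 1: W_app = 191.6 N
Case 2: W_app = 397 N
Case 3: W_app = 145.3 N
Ranking (highest first): 2, 1, 3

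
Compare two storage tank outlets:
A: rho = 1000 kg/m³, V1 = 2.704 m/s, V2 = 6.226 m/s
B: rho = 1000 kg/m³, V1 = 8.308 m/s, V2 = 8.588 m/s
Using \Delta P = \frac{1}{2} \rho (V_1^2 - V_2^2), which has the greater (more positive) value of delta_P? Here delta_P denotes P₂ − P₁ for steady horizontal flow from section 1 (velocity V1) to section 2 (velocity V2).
delta_P(A) = -15.73 kPa, delta_P(B) = -2.365 kPa. Answer: B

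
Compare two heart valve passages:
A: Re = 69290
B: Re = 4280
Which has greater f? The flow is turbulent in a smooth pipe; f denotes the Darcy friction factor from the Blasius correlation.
f(A) = 0.01948, f(B) = 0.03907. Answer: B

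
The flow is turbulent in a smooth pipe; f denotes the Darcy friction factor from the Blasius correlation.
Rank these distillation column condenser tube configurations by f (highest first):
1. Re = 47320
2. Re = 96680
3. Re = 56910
Case 1: f = 0.02143
Case 2: f = 0.01792
Case 3: f = 0.02046
Ranking (highest first): 1, 3, 2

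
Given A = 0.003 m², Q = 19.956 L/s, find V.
Formula: Q = A V
Substituting knowns: 19.956 = 0.003·V·1000
Solving for V: V = (19.956/1000)/0.003 = 6.652 m/s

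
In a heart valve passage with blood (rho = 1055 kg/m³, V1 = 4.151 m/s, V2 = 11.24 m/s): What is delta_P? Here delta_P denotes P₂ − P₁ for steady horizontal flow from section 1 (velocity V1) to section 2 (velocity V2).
Formula: \Delta P = \frac{1}{2} \rho (V_1^2 - V_2^2)
delta_P = 0.5·1055·(4.151² − 11.24²)/1000 = -57.55 kPa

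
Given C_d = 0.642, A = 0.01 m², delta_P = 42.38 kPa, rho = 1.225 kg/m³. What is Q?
Formula: Q = C_d A \sqrt{\frac{2 \Delta P}{\rho}}
Q = 0.642·0.01·√(2·(42.38·1000)/1.225)·1000 = 1689 L/s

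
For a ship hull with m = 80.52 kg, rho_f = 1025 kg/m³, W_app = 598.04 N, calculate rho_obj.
Formula: W_{app} = mg\left(1 - \frac{\rho_f}{\rho_{obj}}\right)
Substituting knowns: 598.04 = 80.52·9.81·(1 − 1025/rho_obj)
Solving for rho_obj: rho_obj = 1025/(1 − 598.04/(80.52·9.81)) = 4220 kg/m³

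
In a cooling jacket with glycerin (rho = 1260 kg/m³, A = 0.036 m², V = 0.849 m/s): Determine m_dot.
Formula: \dot{m} = \rho A V
m_dot = 1260·0.036·0.849 = 38.51 kg/s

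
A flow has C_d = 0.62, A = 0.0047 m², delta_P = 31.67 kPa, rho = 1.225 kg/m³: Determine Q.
Formula: Q = C_d A \sqrt{\frac{2 \Delta P}{\rho}}
Q = 0.62·0.0047·√(2·(31.67·1000)/1.225)·1000 = 662.6 L/s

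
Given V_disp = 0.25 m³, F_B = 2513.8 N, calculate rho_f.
Formula: F_B = \rho_f g V_{disp}
Substituting knowns: 2513.8 = rho_f·9.81·0.25
Solving for rho_f: rho_f = 2513.8/(9.81·0.25) = 1025 kg/m³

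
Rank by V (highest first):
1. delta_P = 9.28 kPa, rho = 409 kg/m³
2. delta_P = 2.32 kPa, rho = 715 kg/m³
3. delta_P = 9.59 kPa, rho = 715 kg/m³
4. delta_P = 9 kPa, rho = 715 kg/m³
Case 1: V = 6.736 m/s
Case 2: V = 2.547 m/s
Case 3: V = 5.179 m/s
Case 4: V = 5.017 m/s
Ranking (highest first): 1, 3, 4, 2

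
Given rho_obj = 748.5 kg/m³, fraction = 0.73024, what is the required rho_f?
Formula: f_{sub} = \frac{\rho_{obj}}{\rho_f}
Substituting knowns: 0.73024 = 748.5/rho_f
Solving for rho_f: rho_f = 748.5/0.73024 = 1025 kg/m³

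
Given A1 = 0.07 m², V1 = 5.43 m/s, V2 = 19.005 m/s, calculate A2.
Formula: V_2 = \frac{A_1 V_1}{A_2}
Substituting knowns: 19.005 = 0.07·5.43/A2
Solving for A2: A2 = 0.07·5.43/19.005 = 0.02 m²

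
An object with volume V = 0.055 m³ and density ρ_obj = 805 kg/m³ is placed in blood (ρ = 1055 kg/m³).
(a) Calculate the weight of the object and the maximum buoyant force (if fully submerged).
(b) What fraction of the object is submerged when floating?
(a) W=rho_obj*g*V=805*9.81*0.055=434.3 N; F_B(max)=rho*g*V=1055*9.81*0.055=569.2 N
(b) Floating fraction=rho_obj/rho=805/1055=0.763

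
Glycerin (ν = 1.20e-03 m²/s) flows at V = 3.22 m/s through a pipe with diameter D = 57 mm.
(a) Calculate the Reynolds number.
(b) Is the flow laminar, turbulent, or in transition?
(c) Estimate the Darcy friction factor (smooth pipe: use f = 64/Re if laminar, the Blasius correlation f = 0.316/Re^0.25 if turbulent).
(a) Re = V·D/ν = 3.22·0.057/1.20e-03 = 152.95
(b) Flow regime: laminar (Re < 2300)
(c) Friction factor: f = 64/Re = 64/152.95 = 0.4184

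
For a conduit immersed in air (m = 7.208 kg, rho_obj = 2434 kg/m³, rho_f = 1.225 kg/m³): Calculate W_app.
Formula: W_{app} = mg\left(1 - \frac{\rho_f}{\rho_{obj}}\right)
W_app = 7.208·9.81·(1 − 1.225/2434) = 70.67 N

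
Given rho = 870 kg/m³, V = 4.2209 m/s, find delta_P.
Formula: V = \sqrt{\frac{2 \Delta P}{\rho}}
Substituting knowns: 4.2209 = √(2·(delta_P·1000)/870)
Solving for delta_P: delta_P = 4.2209²·870/2/1000 = 7.75 kPa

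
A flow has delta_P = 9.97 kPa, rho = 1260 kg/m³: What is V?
Formula: V = \sqrt{\frac{2 \Delta P}{\rho}}
V = √(2·(9.97·1000)/1260) = 3.978 m/s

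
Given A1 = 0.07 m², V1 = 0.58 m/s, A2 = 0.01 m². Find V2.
Formula: V_2 = \frac{A_1 V_1}{A_2}
V2 = 0.07·0.58/0.01 = 4.06 m/s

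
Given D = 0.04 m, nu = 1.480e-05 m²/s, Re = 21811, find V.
Formula: Re = \frac{V D}{\nu}
Substituting knowns: 21811 = V·0.04/1.480e-05
Solving for V: V = 21811·1.480e-05/0.04 = 8.07 m/s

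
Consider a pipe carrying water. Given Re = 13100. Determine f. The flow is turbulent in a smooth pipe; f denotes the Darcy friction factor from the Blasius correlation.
Formula: f = \frac{0.316}{Re^{0.25}}
f = 0.316/13100^0.25 = 0.02954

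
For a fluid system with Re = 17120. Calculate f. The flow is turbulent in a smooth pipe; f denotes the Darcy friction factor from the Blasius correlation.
Formula: f = \frac{0.316}{Re^{0.25}}
f = 0.316/17120^0.25 = 0.02763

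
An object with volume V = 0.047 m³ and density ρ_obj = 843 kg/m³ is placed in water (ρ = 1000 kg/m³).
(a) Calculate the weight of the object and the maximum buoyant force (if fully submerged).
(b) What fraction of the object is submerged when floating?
(a) W=rho_obj*g*V=843*9.81*0.047=388.7 N; F_B(max)=rho*g*V=1000*9.81*0.047=461.1 N
(b) Floating fraction=rho_obj/rho=843/1000=0.843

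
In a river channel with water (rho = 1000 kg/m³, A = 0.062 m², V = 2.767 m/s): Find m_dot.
Formula: \dot{m} = \rho A V
m_dot = 1000·0.062·2.767 = 171.6 kg/s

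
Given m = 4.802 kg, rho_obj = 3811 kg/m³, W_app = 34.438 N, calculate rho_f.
Formula: W_{app} = mg\left(1 - \frac{\rho_f}{\rho_{obj}}\right)
Substituting knowns: 34.438 = 4.802·9.81·(1 − rho_f/3811)
Solving for rho_f: rho_f = 3811·(1 − 34.438/(4.802·9.81)) = 1025 kg/m³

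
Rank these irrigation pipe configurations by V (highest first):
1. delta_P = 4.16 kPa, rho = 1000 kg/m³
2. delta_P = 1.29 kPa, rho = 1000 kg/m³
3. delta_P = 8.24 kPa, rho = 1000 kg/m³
Case 1: V = 2.884 m/s
Case 2: V = 1.606 m/s
Case 3: V = 4.06 m/s
Ranking (highest first): 3, 1, 2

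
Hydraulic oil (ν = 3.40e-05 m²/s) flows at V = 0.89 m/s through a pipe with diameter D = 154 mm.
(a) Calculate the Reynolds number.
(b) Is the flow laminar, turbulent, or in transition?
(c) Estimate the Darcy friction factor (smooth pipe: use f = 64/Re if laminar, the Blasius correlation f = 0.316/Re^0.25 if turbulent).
(a) Re = V·D/ν = 0.89·0.154/3.40e-05 = 4031.2
(b) Flow regime: turbulent (Re > 4000)
(c) Friction factor: f = 0.316/Re^0.25 = 0.316/4031.2^0.25 = 0.03966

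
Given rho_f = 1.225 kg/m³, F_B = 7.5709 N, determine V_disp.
Formula: F_B = \rho_f g V_{disp}
Substituting knowns: 7.5709 = 1.225·9.81·V_disp
Solving for V_disp: V_disp = 7.5709/(1.225·9.81) = 0.63 m³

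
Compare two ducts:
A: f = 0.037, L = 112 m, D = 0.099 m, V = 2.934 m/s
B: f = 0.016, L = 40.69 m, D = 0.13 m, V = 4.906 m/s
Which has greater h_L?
h_L(A) = 18.37 m, h_L(B) = 6.144 m. Answer: A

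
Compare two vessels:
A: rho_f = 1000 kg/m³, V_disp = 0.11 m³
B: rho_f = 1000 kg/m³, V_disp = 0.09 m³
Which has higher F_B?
F_B(A) = 1079 N, F_B(B) = 882.9 N. Answer: A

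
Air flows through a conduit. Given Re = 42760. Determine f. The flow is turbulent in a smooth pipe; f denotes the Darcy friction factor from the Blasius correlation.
Formula: f = \frac{0.316}{Re^{0.25}}
f = 0.316/42760^0.25 = 0.02197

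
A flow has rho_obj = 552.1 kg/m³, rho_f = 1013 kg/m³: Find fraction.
Formula: f_{sub} = \frac{\rho_{obj}}{\rho_f}
fraction = 552.1/1013 = 0.545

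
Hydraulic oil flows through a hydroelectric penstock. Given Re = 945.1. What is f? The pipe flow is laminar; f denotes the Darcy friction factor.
Formula: f = \frac{64}{Re}
f = 64/945.1 = 0.06772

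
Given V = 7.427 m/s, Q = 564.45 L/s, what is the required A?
Formula: Q = A V
Substituting knowns: 564.45 = A·7.427·1000
Solving for A: A = (564.45/1000)/7.427 = 0.076 m²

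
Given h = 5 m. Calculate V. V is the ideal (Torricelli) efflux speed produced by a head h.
Formula: V = \sqrt{2 g h}
V = √(2·9.81·5) = 9.905 m/s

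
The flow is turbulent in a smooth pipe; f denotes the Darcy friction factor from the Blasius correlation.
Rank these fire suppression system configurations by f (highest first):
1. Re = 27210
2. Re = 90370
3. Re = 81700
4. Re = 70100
Case 1: f = 0.0246
Case 2: f = 0.01823
Case 3: f = 0.01869
Case 4: f = 0.01942
Ranking (highest first): 1, 4, 3, 2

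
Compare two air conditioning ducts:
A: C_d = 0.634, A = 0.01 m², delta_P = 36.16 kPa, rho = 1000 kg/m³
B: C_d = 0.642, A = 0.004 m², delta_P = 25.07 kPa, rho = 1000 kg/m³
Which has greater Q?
Q(A) = 53.92 L/s, Q(B) = 18.18 L/s. Answer: A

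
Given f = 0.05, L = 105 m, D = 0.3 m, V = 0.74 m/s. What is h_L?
Formula: h_L = f \frac{L}{D} \frac{V^2}{2g}
h_L = 0.05·(105/0.3)·0.74²/(2·9.81) = 0.4884 m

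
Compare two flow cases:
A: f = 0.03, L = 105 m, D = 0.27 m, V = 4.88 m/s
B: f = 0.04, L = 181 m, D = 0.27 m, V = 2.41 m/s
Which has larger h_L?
h_L(A) = 14.16 m, h_L(B) = 7.938 m. Answer: A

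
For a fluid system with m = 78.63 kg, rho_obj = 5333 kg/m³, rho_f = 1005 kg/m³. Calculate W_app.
Formula: W_{app} = mg\left(1 - \frac{\rho_f}{\rho_{obj}}\right)
W_app = 78.63·9.81·(1 − 1005/5333) = 626 N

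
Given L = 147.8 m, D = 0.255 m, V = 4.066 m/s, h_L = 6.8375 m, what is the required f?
Formula: h_L = f \frac{L}{D} \frac{V^2}{2g}
Substituting knowns: 6.8375 = f·(147.8/0.255)·4.066²/(2·9.81)
Solving for f: f = 6.8375·2·9.81/((147.8/0.255)·4.066²) = 0.014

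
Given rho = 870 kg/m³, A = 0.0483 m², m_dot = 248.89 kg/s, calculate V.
Formula: \dot{m} = \rho A V
Substituting knowns: 248.89 = 870·0.0483·V
Solving for V: V = 248.89/(870·0.0483) = 5.923 m/s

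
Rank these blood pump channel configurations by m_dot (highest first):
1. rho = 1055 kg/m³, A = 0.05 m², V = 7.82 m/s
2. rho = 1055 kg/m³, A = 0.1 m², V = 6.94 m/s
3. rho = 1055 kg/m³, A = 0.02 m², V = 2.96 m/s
Case 1: m_dot = 412.5 kg/s
Case 2: m_dot = 732.2 kg/s
Case 3: m_dot = 62.46 kg/s
Ranking (highest first): 2, 1, 3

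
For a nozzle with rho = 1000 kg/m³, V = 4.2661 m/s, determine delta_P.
Formula: V = \sqrt{\frac{2 \Delta P}{\rho}}
Substituting knowns: 4.2661 = √(2·(delta_P·1000)/1000)
Solving for delta_P: delta_P = 4.2661²·1000/2/1000 = 9.1 kPa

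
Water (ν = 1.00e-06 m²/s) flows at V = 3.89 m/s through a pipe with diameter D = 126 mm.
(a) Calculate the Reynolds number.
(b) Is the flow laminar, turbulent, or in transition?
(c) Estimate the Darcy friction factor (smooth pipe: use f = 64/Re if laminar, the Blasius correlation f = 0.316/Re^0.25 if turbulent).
(a) Re = V·D/ν = 3.89·0.126/1.00e-06 = 490140
(b) Flow regime: turbulent (Re > 4000)
(c) Friction factor: f = 0.316/Re^0.25 = 0.316/490140^0.25 = 0.01194 (Blasius is strictly valid for Re ≲ 1e5; used here as the smooth-pipe estimate the problem specifies)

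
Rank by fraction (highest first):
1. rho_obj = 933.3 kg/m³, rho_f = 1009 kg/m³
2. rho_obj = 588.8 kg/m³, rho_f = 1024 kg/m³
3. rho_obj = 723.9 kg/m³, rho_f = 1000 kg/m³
Case 1: fraction = 0.925
Case 2: fraction = 0.575
Case 3: fraction = 0.7239
Ranking (highest first): 1, 3, 2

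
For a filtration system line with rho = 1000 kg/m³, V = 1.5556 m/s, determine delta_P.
Formula: V = \sqrt{\frac{2 \Delta P}{\rho}}
Substituting knowns: 1.5556 = √(2·(delta_P·1000)/1000)
Solving for delta_P: delta_P = 1.5556²·1000/2/1000 = 1.21 kPa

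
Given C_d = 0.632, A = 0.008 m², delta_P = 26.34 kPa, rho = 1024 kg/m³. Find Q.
Formula: Q = C_d A \sqrt{\frac{2 \Delta P}{\rho}}
Q = 0.632·0.008·√(2·(26.34·1000)/1024)·1000 = 36.26 L/s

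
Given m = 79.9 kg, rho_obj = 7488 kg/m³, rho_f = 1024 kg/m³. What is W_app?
Formula: W_{app} = mg\left(1 - \frac{\rho_f}{\rho_{obj}}\right)
W_app = 79.9·9.81·(1 − 1024/7488) = 676.6 N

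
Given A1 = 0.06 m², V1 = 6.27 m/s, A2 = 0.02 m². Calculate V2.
Formula: V_2 = \frac{A_1 V_1}{A_2}
V2 = 0.06·6.27/0.02 = 18.81 m/s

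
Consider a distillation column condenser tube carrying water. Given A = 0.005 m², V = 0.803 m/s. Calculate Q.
Formula: Q = A V
Q = 0.005·0.803·1000 = 4.015 L/s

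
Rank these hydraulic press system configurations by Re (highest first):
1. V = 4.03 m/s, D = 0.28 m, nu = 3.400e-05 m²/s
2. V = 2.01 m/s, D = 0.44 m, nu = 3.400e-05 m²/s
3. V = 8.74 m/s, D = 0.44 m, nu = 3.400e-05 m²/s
Case 1: Re = 33188
Case 2: Re = 26012
Case 3: Re = 113106
Ranking (highest first): 3, 1, 2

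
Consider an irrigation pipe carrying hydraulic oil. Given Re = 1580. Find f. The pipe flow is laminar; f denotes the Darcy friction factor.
Formula: f = \frac{64}{Re}
f = 64/1580 = 0.04051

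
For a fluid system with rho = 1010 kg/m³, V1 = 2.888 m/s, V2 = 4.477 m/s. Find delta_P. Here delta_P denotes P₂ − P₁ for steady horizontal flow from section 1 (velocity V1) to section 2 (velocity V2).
Formula: \Delta P = \frac{1}{2} \rho (V_1^2 - V_2^2)
delta_P = 0.5·1010·(2.888² − 4.477²)/1000 = -5.91 kPa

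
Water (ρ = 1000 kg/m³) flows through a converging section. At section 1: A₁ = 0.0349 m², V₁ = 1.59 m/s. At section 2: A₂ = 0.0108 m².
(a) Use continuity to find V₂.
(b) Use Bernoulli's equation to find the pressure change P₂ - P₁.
(a) Continuity: A₁V₁=A₂V₂ -> V₂=A₁V₁/A₂=0.0349*1.59/0.0108=5.14 m/s
(b) Bernoulli: P₂-P₁=0.5*rho*(V₁^2-V₂^2)/1000=0.5*1000*(1.59^2-5.14^2)/1000=-11.95 kPa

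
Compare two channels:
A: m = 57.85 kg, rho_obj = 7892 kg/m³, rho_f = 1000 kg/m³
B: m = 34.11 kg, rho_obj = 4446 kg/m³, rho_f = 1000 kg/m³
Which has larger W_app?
W_app(A) = 495.6 N, W_app(B) = 259.4 N. Answer: A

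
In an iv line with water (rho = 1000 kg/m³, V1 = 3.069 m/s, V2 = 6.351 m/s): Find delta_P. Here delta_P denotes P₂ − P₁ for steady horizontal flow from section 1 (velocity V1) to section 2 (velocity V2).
Formula: \Delta P = \frac{1}{2} \rho (V_1^2 - V_2^2)
delta_P = 0.5·1000·(3.069² − 6.351²)/1000 = -15.46 kPa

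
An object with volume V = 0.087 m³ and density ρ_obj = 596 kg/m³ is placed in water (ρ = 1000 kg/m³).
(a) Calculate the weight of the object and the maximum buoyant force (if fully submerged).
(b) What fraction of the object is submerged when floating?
(a) W=rho_obj*g*V=596*9.81*0.087=508.7 N; F_B(max)=rho*g*V=1000*9.81*0.087=853.5 N
(b) Floating fraction=rho_obj/rho=596/1000=0.596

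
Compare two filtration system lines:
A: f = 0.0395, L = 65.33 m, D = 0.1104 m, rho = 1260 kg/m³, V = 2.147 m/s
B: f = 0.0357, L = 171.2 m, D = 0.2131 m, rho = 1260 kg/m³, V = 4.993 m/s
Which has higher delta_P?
delta_P(A) = 67.88 kPa, delta_P(B) = 450.5 kPa. Answer: B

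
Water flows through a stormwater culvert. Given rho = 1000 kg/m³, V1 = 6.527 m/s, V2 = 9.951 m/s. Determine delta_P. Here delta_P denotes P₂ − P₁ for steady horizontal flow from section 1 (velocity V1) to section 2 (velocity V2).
Formula: \Delta P = \frac{1}{2} \rho (V_1^2 - V_2^2)
delta_P = 0.5·1000·(6.527² − 9.951²)/1000 = -28.21 kPa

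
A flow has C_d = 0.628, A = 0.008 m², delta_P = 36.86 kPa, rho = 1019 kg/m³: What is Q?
Formula: Q = C_d A \sqrt{\frac{2 \Delta P}{\rho}}
Q = 0.628·0.008·√(2·(36.86·1000)/1019)·1000 = 42.73 L/s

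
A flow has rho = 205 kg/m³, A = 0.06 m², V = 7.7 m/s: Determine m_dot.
Formula: \dot{m} = \rho A V
m_dot = 205·0.06·7.7 = 94.71 kg/s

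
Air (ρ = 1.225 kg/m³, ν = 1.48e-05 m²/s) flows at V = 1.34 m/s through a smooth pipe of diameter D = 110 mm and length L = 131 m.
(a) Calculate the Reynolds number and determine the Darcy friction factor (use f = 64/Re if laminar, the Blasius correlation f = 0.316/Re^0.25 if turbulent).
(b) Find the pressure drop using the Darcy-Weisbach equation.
(a) Re = V·D/ν = 1.34·0.11/1.48e-05 = 9959.5 → turbulent (Re > 4000); f = 0.316/Re^0.25 = 0.316/9959.5^0.25 = 0.031632
(b) Darcy-Weisbach: ΔP = f·(L/D)·½ρV²/1000 = 0.031632·(131/0.110)·½·1.225·1.34²/1000 = 0.04143 kPa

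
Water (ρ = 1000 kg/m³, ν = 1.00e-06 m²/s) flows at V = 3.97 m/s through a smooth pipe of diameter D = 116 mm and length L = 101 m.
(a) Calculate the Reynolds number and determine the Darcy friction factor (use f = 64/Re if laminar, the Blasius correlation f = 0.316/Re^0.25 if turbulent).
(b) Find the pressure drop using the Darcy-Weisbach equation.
(a) Re = V·D/ν = 3.97·0.116/1.00e-06 = 460520 → turbulent (Re > 4000); f = 0.316/Re^0.25 = 0.316/460520^0.25 = 0.01213 (Blasius is strictly valid for Re ≲ 1e5; used here as the smooth-pipe estimate the problem specifies)
(b) Darcy-Weisbach: ΔP = f·(L/D)·½ρV²/1000 = 0.01213·(101/0.116)·½·1000·3.97²/1000 = 83.23 kPa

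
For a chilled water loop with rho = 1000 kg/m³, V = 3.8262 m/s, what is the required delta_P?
Formula: V = \sqrt{\frac{2 \Delta P}{\rho}}
Substituting knowns: 3.8262 = √(2·(delta_P·1000)/1000)
Solving for delta_P: delta_P = 3.8262²·1000/2/1000 = 7.32 kPa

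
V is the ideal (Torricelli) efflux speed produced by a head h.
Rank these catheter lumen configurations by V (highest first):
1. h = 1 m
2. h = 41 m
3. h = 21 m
Case 1: V = 4.429 m/s
Case 2: V = 28.36 m/s
Case 3: V = 20.3 m/s
Ranking (highest first): 2, 3, 1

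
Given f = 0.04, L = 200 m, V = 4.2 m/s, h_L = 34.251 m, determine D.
Formula: h_L = f \frac{L}{D} \frac{V^2}{2g}
Substituting knowns: 34.251 = 0.04·(200/D)·4.2²/(2·9.81)
Solving for D: D = 0.04·200·4.2²/(2·9.81·34.251) = 0.21 m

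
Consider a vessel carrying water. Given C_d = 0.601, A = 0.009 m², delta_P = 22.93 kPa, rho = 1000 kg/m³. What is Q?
Formula: Q = C_d A \sqrt{\frac{2 \Delta P}{\rho}}
Q = 0.601·0.009·√(2·(22.93·1000)/1000)·1000 = 36.63 L/s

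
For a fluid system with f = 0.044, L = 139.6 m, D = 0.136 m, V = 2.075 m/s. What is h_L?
Formula: h_L = f \frac{L}{D} \frac{V^2}{2g}
h_L = 0.044·(139.6/0.136)·2.075²/(2·9.81) = 9.911 m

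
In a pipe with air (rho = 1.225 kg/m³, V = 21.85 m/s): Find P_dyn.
Formula: P_{dyn} = \frac{1}{2} \rho V^2
P_dyn = 0.5·1.225·21.85²/1000 = 0.2924 kPa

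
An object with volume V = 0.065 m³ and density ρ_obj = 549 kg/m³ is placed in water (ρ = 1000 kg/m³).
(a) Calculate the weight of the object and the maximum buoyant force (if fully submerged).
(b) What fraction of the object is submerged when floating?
(a) W=rho_obj*g*V=549*9.81*0.065=350.1 N; F_B(max)=rho*g*V=1000*9.81*0.065=637.6 N
(b) Floating fraction=rho_obj/rho=549/1000=0.549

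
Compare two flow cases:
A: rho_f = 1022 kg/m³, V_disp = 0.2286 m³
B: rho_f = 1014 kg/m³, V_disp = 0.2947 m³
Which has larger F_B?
F_B(A) = 2292 N, F_B(B) = 2931 N. Answer: B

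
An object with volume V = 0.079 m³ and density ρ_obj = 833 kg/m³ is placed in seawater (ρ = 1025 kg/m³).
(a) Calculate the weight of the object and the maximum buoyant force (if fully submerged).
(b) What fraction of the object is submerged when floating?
(a) W=rho_obj*g*V=833*9.81*0.079=645.6 N; F_B(max)=rho*g*V=1025*9.81*0.079=794.4 N
(b) Floating fraction=rho_obj/rho=833/1025=0.813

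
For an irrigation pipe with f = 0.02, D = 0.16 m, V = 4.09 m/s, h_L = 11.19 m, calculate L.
Formula: h_L = f \frac{L}{D} \frac{V^2}{2g}
Substituting knowns: 11.19 = 0.02·(L/0.16)·4.09²/(2·9.81)
Solving for L: L = 11.19·2·9.81·0.16/(0.02·4.09²) = 105 m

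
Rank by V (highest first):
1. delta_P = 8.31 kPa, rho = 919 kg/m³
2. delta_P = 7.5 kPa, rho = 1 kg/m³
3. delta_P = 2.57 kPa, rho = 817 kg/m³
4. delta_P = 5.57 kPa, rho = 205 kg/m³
Case 1: V = 4.253 m/s
Case 2: V = 122.5 m/s
Case 3: V = 2.508 m/s
Case 4: V = 7.372 m/s
Ranking (highest first): 2, 4, 1, 3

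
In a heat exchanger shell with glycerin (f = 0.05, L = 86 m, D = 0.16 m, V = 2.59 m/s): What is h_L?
Formula: h_L = f \frac{L}{D} \frac{V^2}{2g}
h_L = 0.05·(86/0.16)·2.59²/(2·9.81) = 9.189 m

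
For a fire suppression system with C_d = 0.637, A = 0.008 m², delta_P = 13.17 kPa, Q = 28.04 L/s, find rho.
Formula: Q = C_d A \sqrt{\frac{2 \Delta P}{\rho}}
Substituting knowns: 28.04 = 0.637·0.008·√(2·(13.17·1000)/rho)·1000
Solving for rho: rho = 2·(13.17·1000)/((28.04/1000)/(0.637·0.008))² = 870 kg/m³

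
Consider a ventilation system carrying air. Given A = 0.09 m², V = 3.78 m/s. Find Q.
Formula: Q = A V
Q = 0.09·3.78·1000 = 340.2 L/s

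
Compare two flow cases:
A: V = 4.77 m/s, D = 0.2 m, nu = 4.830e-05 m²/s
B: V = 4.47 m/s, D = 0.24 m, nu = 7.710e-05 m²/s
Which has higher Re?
Re(A) = 19752, Re(B) = 13914. Answer: A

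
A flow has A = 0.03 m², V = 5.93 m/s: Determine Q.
Formula: Q = A V
Q = 0.03·5.93·1000 = 177.9 L/s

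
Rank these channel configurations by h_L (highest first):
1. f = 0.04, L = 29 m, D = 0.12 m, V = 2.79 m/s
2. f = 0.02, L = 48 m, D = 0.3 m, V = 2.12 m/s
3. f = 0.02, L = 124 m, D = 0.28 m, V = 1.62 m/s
Case 1: h_L = 3.835 m
Case 2: h_L = 0.733 m
Case 3: h_L = 1.185 m
Ranking (highest first): 1, 3, 2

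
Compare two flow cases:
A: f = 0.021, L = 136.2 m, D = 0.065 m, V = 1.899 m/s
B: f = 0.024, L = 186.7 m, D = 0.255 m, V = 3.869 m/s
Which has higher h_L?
h_L(A) = 8.088 m, h_L(B) = 13.41 m. Answer: B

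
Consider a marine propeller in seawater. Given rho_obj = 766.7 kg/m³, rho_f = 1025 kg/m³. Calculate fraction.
Formula: f_{sub} = \frac{\rho_{obj}}{\rho_f}
fraction = 766.7/1025 = 0.748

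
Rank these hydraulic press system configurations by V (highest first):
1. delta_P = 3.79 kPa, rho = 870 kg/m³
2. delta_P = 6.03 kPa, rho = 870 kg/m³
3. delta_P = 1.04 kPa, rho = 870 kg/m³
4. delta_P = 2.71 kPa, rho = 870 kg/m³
Case 1: V = 2.952 m/s
Case 2: V = 3.723 m/s
Case 3: V = 1.546 m/s
Case 4: V = 2.496 m/s
Ranking (highest first): 2, 1, 4, 3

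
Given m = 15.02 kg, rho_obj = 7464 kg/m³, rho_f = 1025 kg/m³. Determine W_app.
Formula: W_{app} = mg\left(1 - \frac{\rho_f}{\rho_{obj}}\right)
W_app = 15.02·9.81·(1 − 1025/7464) = 127.1 N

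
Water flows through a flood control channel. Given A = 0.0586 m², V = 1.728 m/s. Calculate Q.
Formula: Q = A V
Q = 0.0586·1.728·1000 = 101.3 L/s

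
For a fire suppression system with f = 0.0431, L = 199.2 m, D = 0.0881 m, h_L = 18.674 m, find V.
Formula: h_L = f \frac{L}{D} \frac{V^2}{2g}
Substituting knowns: 18.674 = 0.0431·(199.2/0.0881)·V²/(2·9.81)
Solving for V: V = √(18.674·2·9.81/(0.0431·(199.2/0.0881))) = 1.939 m/s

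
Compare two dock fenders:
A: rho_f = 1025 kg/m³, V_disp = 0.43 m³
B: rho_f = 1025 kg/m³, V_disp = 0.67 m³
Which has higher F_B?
F_B(A) = 4324 N, F_B(B) = 6737 N. Answer: B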